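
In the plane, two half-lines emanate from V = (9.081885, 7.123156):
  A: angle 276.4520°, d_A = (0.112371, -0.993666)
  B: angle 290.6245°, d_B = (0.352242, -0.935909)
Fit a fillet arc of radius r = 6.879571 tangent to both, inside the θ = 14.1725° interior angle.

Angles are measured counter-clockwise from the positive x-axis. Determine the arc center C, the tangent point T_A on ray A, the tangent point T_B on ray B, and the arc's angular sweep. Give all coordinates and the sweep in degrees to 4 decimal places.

bisector direction at 283.5383° = (0.234094,-0.972214)
center distance |VC| = r/sin(θ/2) = 6.879571/sin(7.0862°) = 55.766742
C = V + |VC|·bis = (22.1366,-47.0940)
T_A = V + ((C−V)·d_A)·d_A = V + 55.3408·d_A = (15.3006,-47.8671)
T_B = V + ((C−V)·d_B)·d_B = V + 55.3408·d_B = (28.5752,-44.6708)
sweep = 180° − θ = 165.8275°

center=(22.1366,-47.0940) T_A=(15.3006,-47.8671) T_B=(28.5752,-44.6708) sweep=165.8275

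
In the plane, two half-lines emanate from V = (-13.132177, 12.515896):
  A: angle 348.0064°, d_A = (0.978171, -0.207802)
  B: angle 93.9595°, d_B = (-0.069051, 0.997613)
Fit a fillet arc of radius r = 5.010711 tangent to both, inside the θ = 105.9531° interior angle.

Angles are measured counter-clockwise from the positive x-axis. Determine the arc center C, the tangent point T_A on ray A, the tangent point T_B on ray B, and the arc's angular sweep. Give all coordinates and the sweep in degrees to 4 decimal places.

center=(-8.3944,16.6319) T_A=(-9.4356,11.7306) T_B=(-13.3931,16.2859) sweep=74.0469

bisector direction at 40.9830° = (0.754905,0.655834)
center distance |VC| = r/sin(θ/2) = 5.010711/sin(52.9766°) = 6.276026
C = V + |VC|·bis = (-8.3944,16.6319)
T_A = V + ((C−V)·d_A)·d_A = V + 3.7791·d_A = (-9.4356,11.7306)
T_B = V + ((C−V)·d_B)·d_B = V + 3.7791·d_B = (-13.3931,16.2859)
sweep = 180° − θ = 74.0469°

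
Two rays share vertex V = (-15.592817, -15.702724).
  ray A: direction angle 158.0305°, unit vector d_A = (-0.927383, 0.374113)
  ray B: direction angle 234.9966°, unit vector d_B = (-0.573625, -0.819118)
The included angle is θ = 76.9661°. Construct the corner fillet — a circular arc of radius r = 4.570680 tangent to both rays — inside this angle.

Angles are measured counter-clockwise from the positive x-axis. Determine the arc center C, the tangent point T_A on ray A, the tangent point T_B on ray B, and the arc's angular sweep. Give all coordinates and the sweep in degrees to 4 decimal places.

bisector direction at 196.5135° = (-0.958753,-0.284242)
center distance |VC| = r/sin(θ/2) = 4.570680/sin(38.4830°) = 7.345017
C = V + |VC|·bis = (-22.6349,-17.7905)
T_A = V + ((C−V)·d_A)·d_A = V + 5.7496·d_A = (-20.9249,-13.5517)
T_B = V + ((C−V)·d_B)·d_B = V + 5.7496·d_B = (-18.8909,-20.4123)
sweep = 180° − θ = 103.0339°

center=(-22.6349,-17.7905) T_A=(-20.9249,-13.5517) T_B=(-18.8909,-20.4123) sweep=103.0339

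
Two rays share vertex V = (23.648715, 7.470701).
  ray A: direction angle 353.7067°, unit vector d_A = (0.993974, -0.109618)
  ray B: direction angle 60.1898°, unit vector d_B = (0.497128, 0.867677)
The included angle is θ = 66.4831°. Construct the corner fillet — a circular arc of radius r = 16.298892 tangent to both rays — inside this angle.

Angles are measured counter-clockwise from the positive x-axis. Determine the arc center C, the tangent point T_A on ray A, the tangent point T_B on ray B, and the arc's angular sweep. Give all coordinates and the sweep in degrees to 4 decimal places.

bisector direction at 26.9483° = (0.891416,0.453186)
center distance |VC| = r/sin(θ/2) = 16.298892/sin(33.2415°) = 29.733286
C = V + |VC|·bis = (50.1534,20.9454)
T_A = V + ((C−V)·d_A)·d_A = V + 24.8679·d_A = (48.3668,4.7447)
T_B = V + ((C−V)·d_B)·d_B = V + 24.8679·d_B = (36.0113,29.0480)
sweep = 180° − θ = 113.5169°

center=(50.1534,20.9454) T_A=(48.3668,4.7447) T_B=(36.0113,29.0480) sweep=113.5169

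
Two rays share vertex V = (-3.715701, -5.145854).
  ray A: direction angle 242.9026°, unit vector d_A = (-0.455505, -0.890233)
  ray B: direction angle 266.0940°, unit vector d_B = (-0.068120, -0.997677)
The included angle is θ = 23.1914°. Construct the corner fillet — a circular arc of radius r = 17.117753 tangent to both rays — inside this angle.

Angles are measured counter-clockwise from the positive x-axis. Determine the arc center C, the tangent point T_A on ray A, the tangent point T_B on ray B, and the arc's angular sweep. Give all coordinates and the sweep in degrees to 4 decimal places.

bisector direction at 254.4983° = (-0.267267,-0.963623)
center distance |VC| = r/sin(θ/2) = 17.117753/sin(11.5957°) = 85.161084
C = V + |VC|·bis = (-26.4764,-87.2090)
T_A = V + ((C−V)·d_A)·d_A = V + 83.4230·d_A = (-41.7152,-79.4118)
T_B = V + ((C−V)·d_B)·d_B = V + 83.4230·d_B = (-9.3985,-88.3751)
sweep = 180° − θ = 156.8086°

center=(-26.4764,-87.2090) T_A=(-41.7152,-79.4118) T_B=(-9.3985,-88.3751) sweep=156.8086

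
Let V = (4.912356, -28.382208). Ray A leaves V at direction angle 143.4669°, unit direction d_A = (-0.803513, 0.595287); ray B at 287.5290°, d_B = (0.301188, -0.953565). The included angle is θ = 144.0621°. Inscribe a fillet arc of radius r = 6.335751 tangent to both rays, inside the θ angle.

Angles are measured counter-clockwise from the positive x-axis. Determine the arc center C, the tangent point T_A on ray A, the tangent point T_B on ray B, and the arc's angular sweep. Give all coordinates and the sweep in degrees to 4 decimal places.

bisector direction at 215.4980° = (-0.814136,-0.580674)
center distance |VC| = r/sin(θ/2) = 6.335751/sin(72.0310°) = 6.660631
C = V + |VC|·bis = (-0.5103,-32.2499)
T_A = V + ((C−V)·d_A)·d_A = V + 2.0548·d_A = (3.2613,-27.1590)
T_B = V + ((C−V)·d_B)·d_B = V + 2.0548·d_B = (5.5312,-30.3416)
sweep = 180° − θ = 35.9379°

center=(-0.5103,-32.2499) T_A=(3.2613,-27.1590) T_B=(5.5312,-30.3416) sweep=35.9379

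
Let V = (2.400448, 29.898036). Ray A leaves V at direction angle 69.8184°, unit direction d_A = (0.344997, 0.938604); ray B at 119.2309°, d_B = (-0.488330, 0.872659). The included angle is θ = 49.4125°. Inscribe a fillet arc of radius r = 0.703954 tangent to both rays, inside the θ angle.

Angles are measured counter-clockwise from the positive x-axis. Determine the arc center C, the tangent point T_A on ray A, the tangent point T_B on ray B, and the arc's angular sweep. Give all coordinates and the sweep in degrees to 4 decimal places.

bisector direction at 94.5246° = (-0.078888,0.996883)
center distance |VC| = r/sin(θ/2) = 0.703954/sin(24.7063°) = 1.684237
C = V + |VC|·bis = (2.2676,31.5770)
T_A = V + ((C−V)·d_A)·d_A = V + 1.5301·d_A = (2.9283,31.3342)
T_B = V + ((C−V)·d_B)·d_B = V + 1.5301·d_B = (1.6533,31.2333)
sweep = 180° − θ = 130.5875°

center=(2.2676,31.5770) T_A=(2.9283,31.3342) T_B=(1.6533,31.2333) sweep=130.5875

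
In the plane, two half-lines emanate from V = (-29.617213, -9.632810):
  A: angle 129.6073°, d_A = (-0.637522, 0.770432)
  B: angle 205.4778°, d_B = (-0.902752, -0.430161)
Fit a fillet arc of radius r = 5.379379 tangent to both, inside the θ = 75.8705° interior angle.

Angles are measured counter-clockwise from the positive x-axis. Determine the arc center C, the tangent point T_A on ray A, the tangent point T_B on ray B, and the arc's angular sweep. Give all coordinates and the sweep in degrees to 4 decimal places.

center=(-38.1614,-7.7453) T_A=(-34.0170,-4.3158) T_B=(-35.8474,-12.6015) sweep=104.1295

bisector direction at 167.5426° = (-0.976456,0.215715)
center distance |VC| = r/sin(θ/2) = 5.379379/sin(37.9353°) = 8.750222
C = V + |VC|·bis = (-38.1614,-7.7453)
T_A = V + ((C−V)·d_A)·d_A = V + 6.9014·d_A = (-34.0170,-4.3158)
T_B = V + ((C−V)·d_B)·d_B = V + 6.9014·d_B = (-35.8474,-12.6015)
sweep = 180° − θ = 104.1295°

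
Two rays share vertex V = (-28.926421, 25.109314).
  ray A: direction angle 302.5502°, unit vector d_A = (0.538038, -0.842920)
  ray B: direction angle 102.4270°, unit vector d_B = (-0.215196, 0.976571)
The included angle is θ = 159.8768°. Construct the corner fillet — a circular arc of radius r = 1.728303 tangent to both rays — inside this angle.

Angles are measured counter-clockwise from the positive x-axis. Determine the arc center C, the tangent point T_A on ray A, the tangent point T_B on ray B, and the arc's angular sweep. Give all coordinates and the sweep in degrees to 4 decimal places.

center=(-27.3046,25.7807) T_A=(-28.7614,24.8508) T_B=(-28.9924,25.4088) sweep=20.1232

bisector direction at 22.4886° = (0.923956,0.382500)
center distance |VC| = r/sin(θ/2) = 1.728303/sin(79.9384°) = 1.755299
C = V + |VC|·bis = (-27.3046,25.7807)
T_A = V + ((C−V)·d_A)·d_A = V + 0.3067·d_A = (-28.7614,24.8508)
T_B = V + ((C−V)·d_B)·d_B = V + 0.3067·d_B = (-28.9924,25.4088)
sweep = 180° − θ = 20.1232°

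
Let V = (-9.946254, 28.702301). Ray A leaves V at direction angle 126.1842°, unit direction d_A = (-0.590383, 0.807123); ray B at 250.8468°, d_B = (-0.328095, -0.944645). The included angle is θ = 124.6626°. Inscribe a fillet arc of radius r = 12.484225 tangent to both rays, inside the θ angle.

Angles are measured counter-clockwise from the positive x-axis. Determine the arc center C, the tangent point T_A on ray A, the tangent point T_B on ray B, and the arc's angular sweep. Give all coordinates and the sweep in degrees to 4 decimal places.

bisector direction at 188.5155° = (-0.988976,-0.148077)
center distance |VC| = r/sin(θ/2) = 12.484225/sin(62.3313°) = 14.096157
C = V + |VC|·bis = (-23.8870,26.6150)
T_A = V + ((C−V)·d_A)·d_A = V + 6.5457·d_A = (-13.8107,33.9855)
T_B = V + ((C−V)·d_B)·d_B = V + 6.5457·d_B = (-12.0939,22.5190)
sweep = 180° − θ = 55.3374°

center=(-23.8870,26.6150) T_A=(-13.8107,33.9855) T_B=(-12.0939,22.5190) sweep=55.3374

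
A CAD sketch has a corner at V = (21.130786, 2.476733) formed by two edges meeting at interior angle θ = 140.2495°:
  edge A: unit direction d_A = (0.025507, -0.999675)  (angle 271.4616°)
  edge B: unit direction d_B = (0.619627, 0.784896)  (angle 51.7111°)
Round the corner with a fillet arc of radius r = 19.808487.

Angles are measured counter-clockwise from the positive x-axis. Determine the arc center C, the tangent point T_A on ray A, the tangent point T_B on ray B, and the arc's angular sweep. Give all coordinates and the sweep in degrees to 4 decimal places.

center=(41.1155,-4.1766) T_A=(21.3134,-4.6818) T_B=(25.5679,8.0973) sweep=39.7505

bisector direction at 341.5863° = (0.948801,-0.315875)
center distance |VC| = r/sin(θ/2) = 19.808487/sin(70.1248°) = 21.063110
C = V + |VC|·bis = (41.1155,-4.1766)
T_A = V + ((C−V)·d_A)·d_A = V + 7.1609·d_A = (21.3134,-4.6818)
T_B = V + ((C−V)·d_B)·d_B = V + 7.1609·d_B = (25.5679,8.0973)
sweep = 180° − θ = 39.7505°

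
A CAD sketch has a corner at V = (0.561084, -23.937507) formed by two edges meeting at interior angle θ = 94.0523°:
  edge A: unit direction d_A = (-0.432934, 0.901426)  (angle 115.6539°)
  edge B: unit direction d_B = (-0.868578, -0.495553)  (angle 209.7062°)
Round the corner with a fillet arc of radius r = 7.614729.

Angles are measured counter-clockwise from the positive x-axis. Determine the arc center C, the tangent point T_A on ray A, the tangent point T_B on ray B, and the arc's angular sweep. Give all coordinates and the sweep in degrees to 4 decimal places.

center=(-9.3744,-20.8391) T_A=(-2.5103,-17.5425) T_B=(-5.6009,-27.4531) sweep=85.9477

bisector direction at 162.6800° = (-0.954657,0.297707)
center distance |VC| = r/sin(θ/2) = 7.614729/sin(47.0262°) = 10.407400
C = V + |VC|·bis = (-9.3744,-20.8391)
T_A = V + ((C−V)·d_A)·d_A = V + 7.0944·d_A = (-2.5103,-17.5425)
T_B = V + ((C−V)·d_B)·d_B = V + 7.0944·d_B = (-5.6009,-27.4531)
sweep = 180° − θ = 85.9477°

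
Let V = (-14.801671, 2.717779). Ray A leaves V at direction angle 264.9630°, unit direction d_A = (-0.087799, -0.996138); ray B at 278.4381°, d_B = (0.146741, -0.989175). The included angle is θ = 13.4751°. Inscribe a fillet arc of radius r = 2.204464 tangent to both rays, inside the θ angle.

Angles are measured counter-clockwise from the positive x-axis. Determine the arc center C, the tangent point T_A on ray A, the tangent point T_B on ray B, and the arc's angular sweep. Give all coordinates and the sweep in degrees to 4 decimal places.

center=(-14.2441,-16.0639) T_A=(-16.4400,-15.8703) T_B=(-12.0635,-15.7404) sweep=166.5249

bisector direction at 271.7006° = (0.029676,-0.999560)
center distance |VC| = r/sin(θ/2) = 2.204464/sin(6.7375°) = 18.789923
C = V + |VC|·bis = (-14.2441,-16.0639)
T_A = V + ((C−V)·d_A)·d_A = V + 18.6602·d_A = (-16.4400,-15.8703)
T_B = V + ((C−V)·d_B)·d_B = V + 18.6602·d_B = (-12.0635,-15.7404)
sweep = 180° − θ = 166.5249°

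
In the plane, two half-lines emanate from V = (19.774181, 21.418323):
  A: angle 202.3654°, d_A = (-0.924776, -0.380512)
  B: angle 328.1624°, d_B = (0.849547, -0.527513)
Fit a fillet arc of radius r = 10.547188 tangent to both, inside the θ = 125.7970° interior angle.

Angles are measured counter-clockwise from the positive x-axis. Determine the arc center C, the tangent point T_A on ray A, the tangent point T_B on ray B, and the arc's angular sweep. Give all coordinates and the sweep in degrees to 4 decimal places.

bisector direction at 265.2639° = (-0.082566,-0.996586)
center distance |VC| = r/sin(θ/2) = 10.547188/sin(62.8985°) = 11.848099
C = V + |VC|·bis = (18.7959,9.6107)
T_A = V + ((C−V)·d_A)·d_A = V + 5.3976·d_A = (14.7826,19.3645)
T_B = V + ((C−V)·d_B)·d_B = V + 5.3976·d_B = (24.3597,18.5710)
sweep = 180° − θ = 54.2030°

center=(18.7959,9.6107) T_A=(14.7826,19.3645) T_B=(24.3597,18.5710) sweep=54.2030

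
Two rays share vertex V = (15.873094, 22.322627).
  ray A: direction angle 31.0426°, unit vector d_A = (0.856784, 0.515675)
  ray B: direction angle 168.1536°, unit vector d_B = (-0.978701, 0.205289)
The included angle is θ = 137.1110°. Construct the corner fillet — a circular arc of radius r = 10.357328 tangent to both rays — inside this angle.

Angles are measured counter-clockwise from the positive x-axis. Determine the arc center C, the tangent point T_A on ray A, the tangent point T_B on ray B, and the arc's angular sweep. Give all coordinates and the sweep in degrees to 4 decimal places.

bisector direction at 99.5981° = (-0.166736,0.986002)
center distance |VC| = r/sin(θ/2) = 10.357328/sin(68.5555°) = 11.127673
C = V + |VC|·bis = (14.0177,33.2945)
T_A = V + ((C−V)·d_A)·d_A = V + 4.0683·d_A = (19.3587,24.4205)
T_B = V + ((C−V)·d_B)·d_B = V + 4.0683·d_B = (11.8915,23.1578)
sweep = 180° − θ = 42.8890°

center=(14.0177,33.2945) T_A=(19.3587,24.4205) T_B=(11.8915,23.1578) sweep=42.8890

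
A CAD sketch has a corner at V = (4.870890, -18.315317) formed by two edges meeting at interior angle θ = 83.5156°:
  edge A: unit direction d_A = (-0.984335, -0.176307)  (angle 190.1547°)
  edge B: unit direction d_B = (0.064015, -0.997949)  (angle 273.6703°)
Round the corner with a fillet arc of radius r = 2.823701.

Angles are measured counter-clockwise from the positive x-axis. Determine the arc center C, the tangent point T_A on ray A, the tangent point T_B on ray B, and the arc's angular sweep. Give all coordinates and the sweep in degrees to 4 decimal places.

center=(2.2554,-21.6524) T_A=(1.7576,-18.8729) T_B=(5.0734,-21.4717) sweep=96.4844

bisector direction at 231.9125° = (-0.616864,-0.787070)
center distance |VC| = r/sin(θ/2) = 2.823701/sin(41.7578°) = 4.239898
C = V + |VC|·bis = (2.2554,-21.6524)
T_A = V + ((C−V)·d_A)·d_A = V + 3.1628·d_A = (1.7576,-18.8729)
T_B = V + ((C−V)·d_B)·d_B = V + 3.1628·d_B = (5.0734,-21.4717)
sweep = 180° − θ = 96.4844°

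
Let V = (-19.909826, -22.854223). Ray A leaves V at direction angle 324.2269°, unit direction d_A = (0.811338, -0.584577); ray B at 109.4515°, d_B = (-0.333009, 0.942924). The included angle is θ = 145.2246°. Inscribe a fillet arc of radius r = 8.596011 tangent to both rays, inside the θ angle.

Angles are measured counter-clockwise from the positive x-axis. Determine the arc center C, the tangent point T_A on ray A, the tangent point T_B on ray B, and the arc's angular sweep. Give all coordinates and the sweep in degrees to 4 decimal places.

center=(-12.7008,-17.4535) T_A=(-17.7259,-24.4278) T_B=(-20.8062,-20.3161) sweep=34.7754

bisector direction at 36.8392° = (0.800321,0.599571)
center distance |VC| = r/sin(θ/2) = 8.596011/sin(72.6123°) = 9.007619
C = V + |VC|·bis = (-12.7008,-17.4535)
T_A = V + ((C−V)·d_A)·d_A = V + 2.6918·d_A = (-17.7259,-24.4278)
T_B = V + ((C−V)·d_B)·d_B = V + 2.6918·d_B = (-20.8062,-20.3161)
sweep = 180° − θ = 34.7754°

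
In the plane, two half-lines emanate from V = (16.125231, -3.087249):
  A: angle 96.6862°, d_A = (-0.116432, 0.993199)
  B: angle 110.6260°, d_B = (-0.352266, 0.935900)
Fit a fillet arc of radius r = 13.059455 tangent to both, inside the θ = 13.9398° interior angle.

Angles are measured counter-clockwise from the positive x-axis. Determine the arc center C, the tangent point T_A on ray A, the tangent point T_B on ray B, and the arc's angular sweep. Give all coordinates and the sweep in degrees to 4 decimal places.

center=(-9.2832,101.4903) T_A=(3.6875,103.0109) T_B=(-21.5055,96.8899) sweep=166.0602

bisector direction at 103.6561° = (-0.236094,0.971730)
center distance |VC| = r/sin(θ/2) = 13.059455/sin(6.9699°) = 107.619952
C = V + |VC|·bis = (-9.2832,101.4903)
T_A = V + ((C−V)·d_A)·d_A = V + 106.8246·d_A = (3.6875,103.0109)
T_B = V + ((C−V)·d_B)·d_B = V + 106.8246·d_B = (-21.5055,96.8899)
sweep = 180° − θ = 166.0602°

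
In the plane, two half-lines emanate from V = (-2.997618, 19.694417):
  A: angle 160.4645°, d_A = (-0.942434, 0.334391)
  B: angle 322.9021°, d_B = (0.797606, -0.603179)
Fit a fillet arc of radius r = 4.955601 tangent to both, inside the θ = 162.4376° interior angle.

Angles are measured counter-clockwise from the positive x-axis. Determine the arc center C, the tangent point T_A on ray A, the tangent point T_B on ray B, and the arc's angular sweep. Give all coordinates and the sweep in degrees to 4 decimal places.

bisector direction at 241.6833° = (-0.474345,-0.880339)
center distance |VC| = r/sin(θ/2) = 4.955601/sin(81.2188°) = 5.014377
C = V + |VC|·bis = (-5.3762,15.2801)
T_A = V + ((C−V)·d_A)·d_A = V + 0.7655·d_A = (-3.7191,19.9504)
T_B = V + ((C−V)·d_B)·d_B = V + 0.7655·d_B = (-2.3870,19.2327)
sweep = 180° − θ = 17.5624°

center=(-5.3762,15.2801) T_A=(-3.7191,19.9504) T_B=(-2.3870,19.2327) sweep=17.5624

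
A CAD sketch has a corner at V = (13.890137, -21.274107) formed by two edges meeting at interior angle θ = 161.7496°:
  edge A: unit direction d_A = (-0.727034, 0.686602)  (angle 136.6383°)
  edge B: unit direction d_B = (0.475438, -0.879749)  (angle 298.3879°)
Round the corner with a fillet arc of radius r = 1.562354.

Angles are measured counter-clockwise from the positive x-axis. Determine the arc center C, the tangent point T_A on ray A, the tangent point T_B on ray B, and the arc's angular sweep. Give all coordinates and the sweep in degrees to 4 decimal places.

bisector direction at 217.5131° = (-0.793214,-0.608943)
center distance |VC| = r/sin(θ/2) = 1.562354/sin(80.8748°) = 1.582380
C = V + |VC|·bis = (12.6350,-22.2377)
T_A = V + ((C−V)·d_A)·d_A = V + 0.2510·d_A = (13.7077,-21.1018)
T_B = V + ((C−V)·d_B)·d_B = V + 0.2510·d_B = (14.0094,-21.4949)
sweep = 180° − θ = 18.2504°

center=(12.6350,-22.2377) T_A=(13.7077,-21.1018) T_B=(14.0094,-21.4949) sweep=18.2504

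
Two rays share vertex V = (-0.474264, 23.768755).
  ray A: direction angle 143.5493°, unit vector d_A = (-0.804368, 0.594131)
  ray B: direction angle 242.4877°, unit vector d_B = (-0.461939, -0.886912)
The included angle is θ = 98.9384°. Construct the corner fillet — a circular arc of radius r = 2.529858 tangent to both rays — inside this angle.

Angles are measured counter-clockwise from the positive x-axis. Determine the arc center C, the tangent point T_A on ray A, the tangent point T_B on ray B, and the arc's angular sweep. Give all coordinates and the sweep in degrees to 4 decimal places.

center=(-3.7172,23.0190) T_A=(-2.2142,25.0539) T_B=(-1.4735,21.8503) sweep=81.0616

bisector direction at 193.0185° = (-0.974297,-0.225266)
center distance |VC| = r/sin(θ/2) = 2.529858/sin(49.4692°) = 3.328512
C = V + |VC|·bis = (-3.7172,23.0190)
T_A = V + ((C−V)·d_A)·d_A = V + 2.1631·d_A = (-2.2142,25.0539)
T_B = V + ((C−V)·d_B)·d_B = V + 2.1631·d_B = (-1.4735,21.8503)
sweep = 180° − θ = 81.0616°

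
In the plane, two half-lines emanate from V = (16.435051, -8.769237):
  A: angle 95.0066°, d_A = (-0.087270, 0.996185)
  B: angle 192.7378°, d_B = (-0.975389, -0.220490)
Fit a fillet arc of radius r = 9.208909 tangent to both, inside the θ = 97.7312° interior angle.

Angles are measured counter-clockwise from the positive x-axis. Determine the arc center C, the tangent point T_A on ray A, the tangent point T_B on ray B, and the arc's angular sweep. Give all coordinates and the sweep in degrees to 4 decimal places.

bisector direction at 143.8722° = (-0.807704,0.589588)
center distance |VC| = r/sin(θ/2) = 9.208909/sin(48.8656°) = 12.226890
C = V + |VC|·bis = (6.5593,-1.5604)
T_A = V + ((C−V)·d_A)·d_A = V + 8.0432·d_A = (15.7331,-0.7567)
T_B = V + ((C−V)·d_B)·d_B = V + 8.0432·d_B = (8.5898,-10.5427)
sweep = 180° − θ = 82.2688°

center=(6.5593,-1.5604) T_A=(15.7331,-0.7567) T_B=(8.5898,-10.5427) sweep=82.2688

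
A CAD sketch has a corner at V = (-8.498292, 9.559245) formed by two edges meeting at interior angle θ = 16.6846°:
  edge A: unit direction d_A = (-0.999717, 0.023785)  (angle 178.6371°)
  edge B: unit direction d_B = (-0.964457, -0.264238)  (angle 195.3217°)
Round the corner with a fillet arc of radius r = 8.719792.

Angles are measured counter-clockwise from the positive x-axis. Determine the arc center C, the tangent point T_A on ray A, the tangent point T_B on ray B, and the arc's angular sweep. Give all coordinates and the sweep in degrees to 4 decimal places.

center=(-68.1535,2.2563) T_A=(-67.9461,10.9736) T_B=(-65.8494,-6.1536) sweep=163.3154

bisector direction at 186.9794° = (-0.992590,-0.121512)
center distance |VC| = r/sin(θ/2) = 8.719792/sin(8.3423°) = 60.100559
C = V + |VC|·bis = (-68.1535,2.2563)
T_A = V + ((C−V)·d_A)·d_A = V + 59.4646·d_A = (-67.9461,10.9736)
T_B = V + ((C−V)·d_B)·d_B = V + 59.4646·d_B = (-65.8494,-6.1536)
sweep = 180° − θ = 163.3154°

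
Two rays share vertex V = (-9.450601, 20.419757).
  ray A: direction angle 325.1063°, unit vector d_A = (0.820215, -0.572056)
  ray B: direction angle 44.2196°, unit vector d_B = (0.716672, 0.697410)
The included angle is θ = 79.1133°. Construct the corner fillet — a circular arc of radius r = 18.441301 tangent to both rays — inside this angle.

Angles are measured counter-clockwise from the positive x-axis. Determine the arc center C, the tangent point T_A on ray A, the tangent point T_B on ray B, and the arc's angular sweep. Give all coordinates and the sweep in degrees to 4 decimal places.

center=(19.4110,22.7738) T_A=(8.8616,7.6480) T_B=(6.5499,35.9902) sweep=100.8867

bisector direction at 4.6630° = (0.996690,0.081294)
center distance |VC| = r/sin(θ/2) = 18.441301/sin(39.5566°) = 28.957472
C = V + |VC|·bis = (19.4110,22.7738)
T_A = V + ((C−V)·d_A)·d_A = V + 22.3261·d_A = (8.8616,7.6480)
T_B = V + ((C−V)·d_B)·d_B = V + 22.3261·d_B = (6.5499,35.9902)
sweep = 180° − θ = 100.8867°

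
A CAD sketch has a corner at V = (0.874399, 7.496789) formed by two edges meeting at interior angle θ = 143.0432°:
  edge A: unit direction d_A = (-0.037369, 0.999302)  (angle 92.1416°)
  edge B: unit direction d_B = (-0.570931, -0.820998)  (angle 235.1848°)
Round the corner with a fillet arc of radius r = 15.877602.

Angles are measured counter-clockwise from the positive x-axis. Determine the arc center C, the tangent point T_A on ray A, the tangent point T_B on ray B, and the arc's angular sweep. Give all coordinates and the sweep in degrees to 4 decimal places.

center=(-15.1904,12.2057) T_A=(0.6761,12.7990) T_B=(-2.1549,3.1406) sweep=36.9568

bisector direction at 163.6632° = (-0.959625,0.281283)
center distance |VC| = r/sin(θ/2) = 15.877602/sin(71.5216°) = 16.740699
C = V + |VC|·bis = (-15.1904,12.2057)
T_A = V + ((C−V)·d_A)·d_A = V + 5.3059·d_A = (0.6761,12.7990)
T_B = V + ((C−V)·d_B)·d_B = V + 5.3059·d_B = (-2.1549,3.1406)
sweep = 180° − θ = 36.9568°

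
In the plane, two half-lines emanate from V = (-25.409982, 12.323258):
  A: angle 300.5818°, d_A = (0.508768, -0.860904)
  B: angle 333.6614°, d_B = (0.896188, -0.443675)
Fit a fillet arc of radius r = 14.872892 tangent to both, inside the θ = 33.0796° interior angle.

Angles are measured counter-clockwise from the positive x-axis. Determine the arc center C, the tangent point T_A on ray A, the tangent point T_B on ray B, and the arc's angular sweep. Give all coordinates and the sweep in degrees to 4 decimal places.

bisector direction at 317.1216° = (0.732799,-0.680445)
center distance |VC| = r/sin(θ/2) = 14.872892/sin(16.5398°) = 52.244005
C = V + |VC|·bis = (12.8744,-23.2259)
T_A = V + ((C−V)·d_A)·d_A = V + 50.0823·d_A = (0.0703,-30.7927)
T_B = V + ((C−V)·d_B)·d_B = V + 50.0823·d_B = (19.4731,-9.8970)
sweep = 180° − θ = 146.9204°

center=(12.8744,-23.2259) T_A=(0.0703,-30.7927) T_B=(19.4731,-9.8970) sweep=146.9204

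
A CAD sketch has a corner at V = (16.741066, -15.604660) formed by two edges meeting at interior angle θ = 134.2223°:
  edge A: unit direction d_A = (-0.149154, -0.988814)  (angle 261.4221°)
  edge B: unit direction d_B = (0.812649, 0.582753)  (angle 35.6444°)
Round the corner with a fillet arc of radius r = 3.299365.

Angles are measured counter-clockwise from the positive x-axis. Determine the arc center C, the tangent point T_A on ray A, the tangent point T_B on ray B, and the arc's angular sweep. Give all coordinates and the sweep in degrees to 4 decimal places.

center=(19.7958,-17.4741) T_A=(16.5333,-16.9820) T_B=(17.8730,-14.7929) sweep=45.7777

bisector direction at 328.5332° = (0.852943,-0.522004)
center distance |VC| = r/sin(θ/2) = 3.299365/sin(67.1111°) = 3.581357
C = V + |VC|·bis = (19.7958,-17.4741)
T_A = V + ((C−V)·d_A)·d_A = V + 1.3929·d_A = (16.5333,-16.9820)
T_B = V + ((C−V)·d_B)·d_B = V + 1.3929·d_B = (17.8730,-14.7929)
sweep = 180° − θ = 45.7777°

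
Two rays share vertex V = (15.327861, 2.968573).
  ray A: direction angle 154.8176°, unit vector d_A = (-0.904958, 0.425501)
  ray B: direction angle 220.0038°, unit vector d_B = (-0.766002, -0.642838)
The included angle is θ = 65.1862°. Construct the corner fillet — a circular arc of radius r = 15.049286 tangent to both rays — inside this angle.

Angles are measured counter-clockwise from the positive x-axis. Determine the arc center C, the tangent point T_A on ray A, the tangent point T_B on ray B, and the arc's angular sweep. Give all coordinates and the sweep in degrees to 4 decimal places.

bisector direction at 187.4107° = (-0.991647,-0.128981)
center distance |VC| = r/sin(θ/2) = 15.049286/sin(32.5931°) = 27.937893
C = V + |VC|·bis = (-12.3767,-0.6349)
T_A = V + ((C−V)·d_A)·d_A = V + 23.5382·d_A = (-5.9732,12.9841)
T_B = V + ((C−V)·d_B)·d_B = V + 23.5382·d_B = (-2.7024,-12.1627)
sweep = 180° − θ = 114.8138°

center=(-12.3767,-0.6349) T_A=(-5.9732,12.9841) T_B=(-2.7024,-12.1627) sweep=114.8138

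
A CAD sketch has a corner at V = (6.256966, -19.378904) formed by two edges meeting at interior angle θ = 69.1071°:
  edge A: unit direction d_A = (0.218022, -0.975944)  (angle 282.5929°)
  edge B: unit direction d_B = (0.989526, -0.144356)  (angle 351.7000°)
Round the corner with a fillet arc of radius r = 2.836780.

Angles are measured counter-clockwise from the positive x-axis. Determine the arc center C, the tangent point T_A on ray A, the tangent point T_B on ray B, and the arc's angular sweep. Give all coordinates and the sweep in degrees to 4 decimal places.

bisector direction at 317.1465° = (0.733095,-0.680127)
center distance |VC| = r/sin(θ/2) = 2.836780/sin(34.5536°) = 5.001585
C = V + |VC|·bis = (9.9236,-22.7806)
T_A = V + ((C−V)·d_A)·d_A = V + 4.1193·d_A = (7.1551,-23.3991)
T_B = V + ((C−V)·d_B)·d_B = V + 4.1193·d_B = (10.3331,-19.9735)
sweep = 180° − θ = 110.8929°

center=(9.9236,-22.7806) T_A=(7.1551,-23.3991) T_B=(10.3331,-19.9735) sweep=110.8929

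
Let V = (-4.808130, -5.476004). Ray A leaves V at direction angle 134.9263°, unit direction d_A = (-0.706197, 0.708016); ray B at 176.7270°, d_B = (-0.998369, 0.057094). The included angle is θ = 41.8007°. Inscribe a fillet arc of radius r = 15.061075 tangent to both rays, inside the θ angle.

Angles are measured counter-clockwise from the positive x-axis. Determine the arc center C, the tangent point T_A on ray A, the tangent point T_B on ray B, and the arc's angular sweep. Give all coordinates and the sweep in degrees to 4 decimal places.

center=(-43.3242,11.8123) T_A=(-32.6608,22.4484) T_B=(-44.1841,-3.2242) sweep=138.1993

bisector direction at 155.8267° = (-0.912311,0.409499)
center distance |VC| = r/sin(θ/2) = 15.061075/sin(20.9003°) = 42.218194
C = V + |VC|·bis = (-43.3242,11.8123)
T_A = V + ((C−V)·d_A)·d_A = V + 39.4403·d_A = (-32.6608,22.4484)
T_B = V + ((C−V)·d_B)·d_B = V + 39.4403·d_B = (-44.1841,-3.2242)
sweep = 180° − θ = 138.1993°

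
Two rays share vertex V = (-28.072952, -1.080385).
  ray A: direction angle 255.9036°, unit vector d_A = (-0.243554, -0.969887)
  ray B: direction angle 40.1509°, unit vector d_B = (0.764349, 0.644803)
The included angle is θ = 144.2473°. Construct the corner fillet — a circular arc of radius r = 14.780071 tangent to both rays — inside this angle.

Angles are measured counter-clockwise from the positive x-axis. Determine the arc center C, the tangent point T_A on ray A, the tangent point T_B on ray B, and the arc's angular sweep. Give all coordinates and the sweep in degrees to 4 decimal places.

center=(-14.8990,-9.3037) T_A=(-29.2340,-5.7039) T_B=(-24.4292,1.9935) sweep=35.7527

bisector direction at 328.0272° = (0.848300,-0.529516)
center distance |VC| = r/sin(θ/2) = 14.780071/sin(72.1236°) = 15.529833
C = V + |VC|·bis = (-14.8990,-9.3037)
T_A = V + ((C−V)·d_A)·d_A = V + 4.7671·d_A = (-29.2340,-5.7039)
T_B = V + ((C−V)·d_B)·d_B = V + 4.7671·d_B = (-24.4292,1.9935)
sweep = 180° − θ = 35.7527°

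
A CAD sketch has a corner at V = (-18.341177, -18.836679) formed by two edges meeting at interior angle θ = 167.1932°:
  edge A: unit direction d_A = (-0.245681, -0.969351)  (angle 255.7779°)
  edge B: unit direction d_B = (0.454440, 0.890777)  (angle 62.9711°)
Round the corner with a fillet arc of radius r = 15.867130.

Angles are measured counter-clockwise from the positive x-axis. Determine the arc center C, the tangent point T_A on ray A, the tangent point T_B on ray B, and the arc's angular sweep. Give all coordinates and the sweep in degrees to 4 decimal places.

bisector direction at 339.3745° = (0.935903,-0.352258)
center distance |VC| = r/sin(θ/2) = 15.867130/sin(83.5966°) = 15.966742
C = V + |VC|·bis = (-3.3979,-24.4611)
T_A = V + ((C−V)·d_A)·d_A = V + 1.7807·d_A = (-18.7787,-20.5628)
T_B = V + ((C−V)·d_B)·d_B = V + 1.7807·d_B = (-17.5319,-17.2504)
sweep = 180° − θ = 12.8068°

center=(-3.3979,-24.4611) T_A=(-18.7787,-20.5628) T_B=(-17.5319,-17.2504) sweep=12.8068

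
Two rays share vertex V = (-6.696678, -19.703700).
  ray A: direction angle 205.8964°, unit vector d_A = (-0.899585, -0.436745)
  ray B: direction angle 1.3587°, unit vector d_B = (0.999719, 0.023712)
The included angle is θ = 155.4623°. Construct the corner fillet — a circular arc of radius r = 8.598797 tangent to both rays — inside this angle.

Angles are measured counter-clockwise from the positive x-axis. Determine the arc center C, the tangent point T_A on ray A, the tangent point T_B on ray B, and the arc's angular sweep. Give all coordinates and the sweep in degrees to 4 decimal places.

center=(-4.6234,-28.2557) T_A=(-8.3789,-20.5204) T_B=(-4.8273,-19.6594) sweep=24.5377

bisector direction at 283.6275° = (0.235609,-0.971848)
center distance |VC| = r/sin(θ/2) = 8.598797/sin(77.7311°) = 8.799773
C = V + |VC|·bis = (-4.6234,-28.2557)
T_A = V + ((C−V)·d_A)·d_A = V + 1.8699·d_A = (-8.3789,-20.5204)
T_B = V + ((C−V)·d_B)·d_B = V + 1.8699·d_B = (-4.8273,-19.6594)
sweep = 180° − θ = 24.5377°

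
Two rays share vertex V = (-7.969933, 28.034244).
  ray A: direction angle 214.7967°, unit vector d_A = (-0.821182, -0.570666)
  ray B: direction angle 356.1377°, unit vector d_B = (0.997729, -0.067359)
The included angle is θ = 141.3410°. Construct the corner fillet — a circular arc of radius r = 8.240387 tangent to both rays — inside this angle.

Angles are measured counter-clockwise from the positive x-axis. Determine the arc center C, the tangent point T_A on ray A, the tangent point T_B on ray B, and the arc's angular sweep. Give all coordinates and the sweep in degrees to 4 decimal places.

center=(-5.6411,19.6179) T_A=(-10.3436,26.3847) T_B=(-5.0860,27.8395) sweep=38.6590

bisector direction at 285.4672° = (0.266687,-0.963783)
center distance |VC| = r/sin(θ/2) = 8.240387/sin(70.6705°) = 8.732640
C = V + |VC|·bis = (-5.6411,19.6179)
T_A = V + ((C−V)·d_A)·d_A = V + 2.8905·d_A = (-10.3436,26.3847)
T_B = V + ((C−V)·d_B)·d_B = V + 2.8905·d_B = (-5.0860,27.8395)
sweep = 180° − θ = 38.6590°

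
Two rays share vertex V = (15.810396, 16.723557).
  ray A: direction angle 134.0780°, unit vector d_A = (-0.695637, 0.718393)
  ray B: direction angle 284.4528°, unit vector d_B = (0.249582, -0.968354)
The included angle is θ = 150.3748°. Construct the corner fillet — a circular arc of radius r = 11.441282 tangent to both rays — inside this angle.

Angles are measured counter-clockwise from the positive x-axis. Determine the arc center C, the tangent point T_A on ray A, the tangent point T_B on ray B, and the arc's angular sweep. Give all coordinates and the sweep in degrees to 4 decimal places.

bisector direction at 209.2654° = (-0.872365,-0.488856)
center distance |VC| = r/sin(θ/2) = 11.441282/sin(75.1874°) = 11.834578
C = V + |VC|·bis = (5.4863,10.9382)
T_A = V + ((C−V)·d_A)·d_A = V + 3.0256·d_A = (13.7057,18.8971)
T_B = V + ((C−V)·d_B)·d_B = V + 3.0256·d_B = (16.5655,13.7937)
sweep = 180° − θ = 29.6252°

center=(5.4863,10.9382) T_A=(13.7057,18.8971) T_B=(16.5655,13.7937) sweep=29.6252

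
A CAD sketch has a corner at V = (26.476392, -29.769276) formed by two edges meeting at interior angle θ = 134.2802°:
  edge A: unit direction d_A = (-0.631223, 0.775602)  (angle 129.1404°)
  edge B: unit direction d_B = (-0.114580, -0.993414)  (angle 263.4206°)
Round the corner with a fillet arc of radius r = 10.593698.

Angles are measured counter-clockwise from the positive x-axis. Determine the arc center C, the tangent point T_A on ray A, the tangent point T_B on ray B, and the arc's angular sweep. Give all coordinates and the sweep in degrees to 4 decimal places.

bisector direction at 196.2805° = (-0.959901,-0.280340)
center distance |VC| = r/sin(θ/2) = 10.593698/sin(67.1401°) = 11.496675
C = V + |VC|·bis = (15.4407,-32.9923)
T_A = V + ((C−V)·d_A)·d_A = V + 4.4662·d_A = (23.6572,-26.3053)
T_B = V + ((C−V)·d_B)·d_B = V + 4.4662·d_B = (25.9647,-34.2061)
sweep = 180° − θ = 45.7198°

center=(15.4407,-32.9923) T_A=(23.6572,-26.3053) T_B=(25.9647,-34.2061) sweep=45.7198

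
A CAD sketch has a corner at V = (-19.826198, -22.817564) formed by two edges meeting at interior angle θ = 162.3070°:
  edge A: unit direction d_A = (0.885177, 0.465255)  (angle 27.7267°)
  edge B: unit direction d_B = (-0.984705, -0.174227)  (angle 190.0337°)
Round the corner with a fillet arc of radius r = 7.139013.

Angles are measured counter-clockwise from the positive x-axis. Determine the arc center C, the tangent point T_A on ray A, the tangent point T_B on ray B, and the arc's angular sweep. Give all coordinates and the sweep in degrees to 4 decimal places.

center=(-22.1641,-15.9813) T_A=(-18.8427,-22.3006) T_B=(-20.9203,-23.0111) sweep=17.6930

bisector direction at 108.8802° = (-0.323590,0.946197)
center distance |VC| = r/sin(θ/2) = 7.139013/sin(81.1535°) = 7.224962
C = V + |VC|·bis = (-22.1641,-15.9813)
T_A = V + ((C−V)·d_A)·d_A = V + 1.1111·d_A = (-18.8427,-22.3006)
T_B = V + ((C−V)·d_B)·d_B = V + 1.1111·d_B = (-20.9203,-23.0111)
sweep = 180° − θ = 17.6930°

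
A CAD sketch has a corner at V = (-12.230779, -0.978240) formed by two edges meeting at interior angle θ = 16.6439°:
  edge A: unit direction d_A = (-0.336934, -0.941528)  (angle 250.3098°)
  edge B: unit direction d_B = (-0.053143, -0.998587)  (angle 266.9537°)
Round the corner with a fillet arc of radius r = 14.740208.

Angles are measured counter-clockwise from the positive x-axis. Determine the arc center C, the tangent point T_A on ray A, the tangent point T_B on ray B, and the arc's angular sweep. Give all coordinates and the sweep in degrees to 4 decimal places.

center=(-32.3054,-100.8227) T_A=(-46.1837,-95.8562) T_B=(-17.5860,-101.6060) sweep=163.3561

bisector direction at 258.6318° = (-0.197114,-0.980381)
center distance |VC| = r/sin(θ/2) = 14.740208/sin(8.3219°) = 101.842538
C = V + |VC|·bis = (-32.3054,-100.8227)
T_A = V + ((C−V)·d_A)·d_A = V + 100.7702·d_A = (-46.1837,-95.8562)
T_B = V + ((C−V)·d_B)·d_B = V + 100.7702·d_B = (-17.5860,-101.6060)
sweep = 180° − θ = 163.3561°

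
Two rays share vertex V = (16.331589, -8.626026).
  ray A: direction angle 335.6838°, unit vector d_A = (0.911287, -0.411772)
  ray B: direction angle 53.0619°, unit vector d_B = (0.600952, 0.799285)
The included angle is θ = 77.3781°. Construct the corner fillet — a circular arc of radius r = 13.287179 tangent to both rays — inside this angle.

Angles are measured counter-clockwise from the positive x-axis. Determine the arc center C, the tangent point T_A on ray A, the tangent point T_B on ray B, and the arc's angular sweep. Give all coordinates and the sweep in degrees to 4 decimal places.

bisector direction at 14.3729° = (0.968701,0.248231)
center distance |VC| = r/sin(θ/2) = 13.287179/sin(38.6891°) = 21.256307
C = V + |VC|·bis = (36.9226,-3.3496)
T_A = V + ((C−V)·d_A)·d_A = V + 16.5916·d_A = (31.4513,-15.4580)
T_B = V + ((C−V)·d_B)·d_B = V + 16.5916·d_B = (26.3023,4.6354)
sweep = 180° − θ = 102.6219°

center=(36.9226,-3.3496) T_A=(31.4513,-15.4580) T_B=(26.3023,4.6354) sweep=102.6219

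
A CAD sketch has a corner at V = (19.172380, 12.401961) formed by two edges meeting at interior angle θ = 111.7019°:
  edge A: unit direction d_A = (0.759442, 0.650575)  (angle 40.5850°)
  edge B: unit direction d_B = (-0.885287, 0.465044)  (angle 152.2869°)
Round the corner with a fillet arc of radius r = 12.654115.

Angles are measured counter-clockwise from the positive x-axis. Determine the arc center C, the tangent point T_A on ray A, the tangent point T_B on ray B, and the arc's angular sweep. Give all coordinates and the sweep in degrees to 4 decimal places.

center=(17.4584,27.5961) T_A=(25.6909,17.9860) T_B=(11.5737,16.3936) sweep=68.2981

bisector direction at 96.4359° = (-0.112092,0.993698)
center distance |VC| = r/sin(θ/2) = 12.654115/sin(55.8509°) = 15.290502
C = V + |VC|·bis = (17.4584,27.5961)
T_A = V + ((C−V)·d_A)·d_A = V + 8.5833·d_A = (25.6909,17.9860)
T_B = V + ((C−V)·d_B)·d_B = V + 8.5833·d_B = (11.5737,16.3936)
sweep = 180° − θ = 68.2981°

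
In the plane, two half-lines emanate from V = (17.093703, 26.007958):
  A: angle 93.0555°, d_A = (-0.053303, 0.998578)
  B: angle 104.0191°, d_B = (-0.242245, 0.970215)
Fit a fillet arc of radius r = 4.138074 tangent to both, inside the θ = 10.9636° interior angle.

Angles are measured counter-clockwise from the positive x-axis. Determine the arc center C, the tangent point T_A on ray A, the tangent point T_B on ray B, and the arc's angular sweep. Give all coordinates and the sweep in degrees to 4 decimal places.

center=(10.6631,68.8452) T_A=(14.7953,69.0658) T_B=(6.6483,67.8428) sweep=169.0364

bisector direction at 98.5373° = (-0.148453,0.988919)
center distance |VC| = r/sin(θ/2) = 4.138074/sin(5.4818°) = 43.317210
C = V + |VC|·bis = (10.6631,68.8452)
T_A = V + ((C−V)·d_A)·d_A = V + 43.1191·d_A = (14.7953,69.0658)
T_B = V + ((C−V)·d_B)·d_B = V + 43.1191·d_B = (6.6483,67.8428)
sweep = 180° − θ = 169.0364°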